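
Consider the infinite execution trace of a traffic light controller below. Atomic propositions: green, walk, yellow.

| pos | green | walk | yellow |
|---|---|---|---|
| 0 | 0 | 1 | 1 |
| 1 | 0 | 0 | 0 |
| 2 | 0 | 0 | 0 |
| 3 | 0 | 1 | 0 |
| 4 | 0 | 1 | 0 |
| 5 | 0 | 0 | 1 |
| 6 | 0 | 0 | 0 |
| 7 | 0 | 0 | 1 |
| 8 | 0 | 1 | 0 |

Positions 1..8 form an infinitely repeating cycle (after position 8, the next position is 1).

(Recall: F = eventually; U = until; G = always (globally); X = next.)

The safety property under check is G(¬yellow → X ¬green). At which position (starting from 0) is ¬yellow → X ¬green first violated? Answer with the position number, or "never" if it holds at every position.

¬yellow → X ¬green holds at every position 0..8, and those are all the positions the trace ever visits, so the invariant G(¬yellow → X ¬green) is never violated.

never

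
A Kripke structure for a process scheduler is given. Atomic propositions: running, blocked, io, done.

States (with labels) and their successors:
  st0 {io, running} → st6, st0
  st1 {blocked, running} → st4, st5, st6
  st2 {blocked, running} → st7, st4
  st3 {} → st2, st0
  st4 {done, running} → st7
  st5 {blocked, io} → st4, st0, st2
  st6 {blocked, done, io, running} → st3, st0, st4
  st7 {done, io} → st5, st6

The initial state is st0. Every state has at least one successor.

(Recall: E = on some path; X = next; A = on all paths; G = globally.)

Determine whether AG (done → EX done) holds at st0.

States satisfying done → EX done: {st0, st1, st2, st3, st4, st5, st6, st7}.
States satisfying AG (done → EX done): {st0, st1, st2, st3, st4, st5, st6, st7}.
Every state reachable from st0 satisfies done → EX done.
st0 ∈ Sat(AG (done → EX done)).

Holds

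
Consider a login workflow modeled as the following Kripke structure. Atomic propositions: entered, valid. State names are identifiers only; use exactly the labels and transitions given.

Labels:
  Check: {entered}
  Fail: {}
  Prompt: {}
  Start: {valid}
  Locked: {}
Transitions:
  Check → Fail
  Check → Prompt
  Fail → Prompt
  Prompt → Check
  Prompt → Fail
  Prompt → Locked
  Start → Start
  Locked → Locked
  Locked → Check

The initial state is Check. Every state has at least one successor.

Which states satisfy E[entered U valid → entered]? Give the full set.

{Check, Fail, Prompt, Locked}

States satisfying entered: {Check}.
States satisfying valid → entered: {Check, Fail, Prompt, Locked}.
States satisfying E[entered U valid → entered]: {Check, Fail, Prompt, Locked}.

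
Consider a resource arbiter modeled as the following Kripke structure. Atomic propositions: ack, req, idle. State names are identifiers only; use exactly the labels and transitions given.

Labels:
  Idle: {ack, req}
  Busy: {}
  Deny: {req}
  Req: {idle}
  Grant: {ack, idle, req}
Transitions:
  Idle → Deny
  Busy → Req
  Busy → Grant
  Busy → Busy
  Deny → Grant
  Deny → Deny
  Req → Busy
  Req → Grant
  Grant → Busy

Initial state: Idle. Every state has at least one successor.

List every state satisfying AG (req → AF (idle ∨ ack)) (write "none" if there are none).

{Busy, Req, Grant}

States satisfying req → AF (idle ∨ ack): {Idle, Busy, Req, Grant}.
States satisfying AG (req → AF (idle ∨ ack)): {Busy, Req, Grant}.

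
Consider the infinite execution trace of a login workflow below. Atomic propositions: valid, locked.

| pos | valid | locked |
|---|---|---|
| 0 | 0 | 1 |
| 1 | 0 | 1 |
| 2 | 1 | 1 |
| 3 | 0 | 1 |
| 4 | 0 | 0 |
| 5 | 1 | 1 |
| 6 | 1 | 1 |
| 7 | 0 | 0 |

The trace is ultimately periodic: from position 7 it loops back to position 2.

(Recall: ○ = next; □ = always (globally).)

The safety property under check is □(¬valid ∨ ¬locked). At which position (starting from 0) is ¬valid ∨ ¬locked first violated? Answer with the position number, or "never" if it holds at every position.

2

Check ¬valid ∨ ¬locked at each position in order: 0 ✓, 1 ✓.
At position 2 the labels are {locked, valid}, so ¬valid ∨ ¬locked is false there. This is the first violation.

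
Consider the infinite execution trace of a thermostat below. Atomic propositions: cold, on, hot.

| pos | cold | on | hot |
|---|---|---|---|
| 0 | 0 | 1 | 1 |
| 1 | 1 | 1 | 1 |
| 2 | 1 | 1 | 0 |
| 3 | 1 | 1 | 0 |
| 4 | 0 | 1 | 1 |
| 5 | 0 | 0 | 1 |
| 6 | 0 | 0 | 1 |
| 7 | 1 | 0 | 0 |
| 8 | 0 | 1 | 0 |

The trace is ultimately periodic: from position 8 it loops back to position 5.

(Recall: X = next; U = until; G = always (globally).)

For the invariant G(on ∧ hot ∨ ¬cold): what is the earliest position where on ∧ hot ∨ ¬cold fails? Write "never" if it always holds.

2

Check on ∧ hot ∨ ¬cold at each position in order: 0 ✓, 1 ✓.
At position 2 the labels are {cold, on}, so on ∧ hot ∨ ¬cold is false there. This is the first violation.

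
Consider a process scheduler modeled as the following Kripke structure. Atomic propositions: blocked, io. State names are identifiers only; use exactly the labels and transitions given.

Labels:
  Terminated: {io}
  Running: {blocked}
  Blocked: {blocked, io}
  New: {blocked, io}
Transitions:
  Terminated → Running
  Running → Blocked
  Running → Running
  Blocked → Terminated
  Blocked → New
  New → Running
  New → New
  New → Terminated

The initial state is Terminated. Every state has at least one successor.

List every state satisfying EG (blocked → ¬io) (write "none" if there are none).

{Terminated, Running}

States satisfying blocked → ¬io: {Terminated, Running}.
States satisfying EG (blocked → ¬io): {Terminated, Running}.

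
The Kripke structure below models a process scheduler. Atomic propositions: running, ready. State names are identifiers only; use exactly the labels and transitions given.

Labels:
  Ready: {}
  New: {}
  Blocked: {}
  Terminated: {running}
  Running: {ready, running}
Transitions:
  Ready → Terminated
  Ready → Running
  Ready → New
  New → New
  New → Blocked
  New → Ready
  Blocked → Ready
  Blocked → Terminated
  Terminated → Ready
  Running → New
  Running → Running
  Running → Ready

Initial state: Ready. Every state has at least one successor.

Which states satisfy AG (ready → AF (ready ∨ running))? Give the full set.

States satisfying ready → AF (ready ∨ running): {Ready, New, Blocked, Terminated, Running}.
States satisfying AG (ready → AF (ready ∨ running)): {Ready, New, Blocked, Terminated, Running}.

{Ready, New, Blocked, Terminated, Running}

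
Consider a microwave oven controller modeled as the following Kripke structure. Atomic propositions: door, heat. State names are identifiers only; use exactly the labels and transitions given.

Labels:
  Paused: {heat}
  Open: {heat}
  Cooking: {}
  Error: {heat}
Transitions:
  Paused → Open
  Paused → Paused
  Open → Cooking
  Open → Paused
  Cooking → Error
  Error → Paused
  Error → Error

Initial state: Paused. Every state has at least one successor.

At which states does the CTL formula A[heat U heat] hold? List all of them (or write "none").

States satisfying heat: {Paused, Open, Error}.
States satisfying A[heat U heat]: {Paused, Open, Error}.

{Paused, Open, Error}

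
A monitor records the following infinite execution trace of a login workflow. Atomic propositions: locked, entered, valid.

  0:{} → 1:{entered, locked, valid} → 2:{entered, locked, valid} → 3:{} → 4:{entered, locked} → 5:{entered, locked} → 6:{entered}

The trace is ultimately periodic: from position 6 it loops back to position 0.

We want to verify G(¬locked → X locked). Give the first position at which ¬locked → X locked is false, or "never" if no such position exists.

Check ¬locked → X locked at each position in order: 0 ✓, 1 ✓, 2 ✓, 3 ✓, 4 ✓, 5 ✓.
At position 6 the labels are {entered} and the next position 0 has {}, so ¬locked → X locked is false there. This is the first violation.

6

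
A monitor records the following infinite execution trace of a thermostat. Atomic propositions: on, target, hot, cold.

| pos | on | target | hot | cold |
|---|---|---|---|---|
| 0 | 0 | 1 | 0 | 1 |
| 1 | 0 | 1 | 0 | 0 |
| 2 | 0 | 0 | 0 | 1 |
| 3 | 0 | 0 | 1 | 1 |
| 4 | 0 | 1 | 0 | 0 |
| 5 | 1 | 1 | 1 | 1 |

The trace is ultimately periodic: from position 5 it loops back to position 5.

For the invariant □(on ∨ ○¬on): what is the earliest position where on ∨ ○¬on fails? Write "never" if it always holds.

Check on ∨ ○¬on at each position in order: 0 ✓, 1 ✓, 2 ✓, 3 ✓.
At position 4 the labels are {target} and the next position 5 has {cold, hot, on, target}, so on ∨ ○¬on is false there. This is the first violation.

4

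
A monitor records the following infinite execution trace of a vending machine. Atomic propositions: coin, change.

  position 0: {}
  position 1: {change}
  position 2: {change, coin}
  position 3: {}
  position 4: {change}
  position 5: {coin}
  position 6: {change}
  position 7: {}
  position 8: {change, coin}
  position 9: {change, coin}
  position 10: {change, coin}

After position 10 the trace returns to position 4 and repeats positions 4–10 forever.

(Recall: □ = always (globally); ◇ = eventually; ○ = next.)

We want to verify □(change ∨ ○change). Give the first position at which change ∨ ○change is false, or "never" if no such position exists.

never

change ∨ ○change holds at every position 0..10, and those are all the positions the trace ever visits, so the invariant □(change ∨ ○change) is never violated.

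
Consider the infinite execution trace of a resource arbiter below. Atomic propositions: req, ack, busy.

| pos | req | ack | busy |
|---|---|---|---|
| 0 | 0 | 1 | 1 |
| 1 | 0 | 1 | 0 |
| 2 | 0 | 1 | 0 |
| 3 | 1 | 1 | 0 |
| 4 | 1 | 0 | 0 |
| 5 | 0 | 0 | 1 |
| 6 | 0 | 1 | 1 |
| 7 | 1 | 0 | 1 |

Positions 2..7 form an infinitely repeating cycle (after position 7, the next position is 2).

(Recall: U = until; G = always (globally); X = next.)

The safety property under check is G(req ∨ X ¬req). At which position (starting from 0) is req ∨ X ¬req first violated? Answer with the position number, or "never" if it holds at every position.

2

Check req ∨ X ¬req at each position in order: 0 ✓, 1 ✓.
At position 2 the labels are {ack} and the next position 3 has {ack, req}, so req ∨ X ¬req is false there. This is the first violation.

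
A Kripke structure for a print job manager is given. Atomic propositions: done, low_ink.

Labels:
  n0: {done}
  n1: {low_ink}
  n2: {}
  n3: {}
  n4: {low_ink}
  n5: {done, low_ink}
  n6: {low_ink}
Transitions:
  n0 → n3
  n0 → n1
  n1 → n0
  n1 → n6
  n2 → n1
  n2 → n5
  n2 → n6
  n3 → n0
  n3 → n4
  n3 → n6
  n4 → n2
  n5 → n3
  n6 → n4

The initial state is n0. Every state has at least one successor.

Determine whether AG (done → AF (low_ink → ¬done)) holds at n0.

Satisfied

States satisfying done → AF (low_ink → ¬done): {n0, n1, n2, n3, n4, n5, n6}.
States satisfying AG (done → AF (low_ink → ¬done)): {n0, n1, n2, n3, n4, n5, n6}.
Every state reachable from n0 satisfies done → AF (low_ink → ¬done).
n0 ∈ Sat(AG (done → AF (low_ink → ¬done))).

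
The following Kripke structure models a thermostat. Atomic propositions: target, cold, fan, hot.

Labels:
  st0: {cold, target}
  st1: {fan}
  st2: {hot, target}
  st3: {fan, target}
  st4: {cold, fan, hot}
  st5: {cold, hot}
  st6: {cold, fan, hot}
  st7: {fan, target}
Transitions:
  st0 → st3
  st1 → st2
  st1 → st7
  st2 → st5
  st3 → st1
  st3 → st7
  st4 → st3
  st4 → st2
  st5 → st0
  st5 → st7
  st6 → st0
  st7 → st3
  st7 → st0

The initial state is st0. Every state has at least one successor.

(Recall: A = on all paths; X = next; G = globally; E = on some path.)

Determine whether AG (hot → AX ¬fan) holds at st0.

No

States satisfying hot → AX ¬fan: {st0, st1, st2, st3, st6, st7}.
States satisfying AG (hot → AX ¬fan): ∅.
st5 is reachable from st0 and violates hot → AX ¬fan, so AG fails at st0.
st0 ∉ Sat(AG (hot → AX ¬fan)).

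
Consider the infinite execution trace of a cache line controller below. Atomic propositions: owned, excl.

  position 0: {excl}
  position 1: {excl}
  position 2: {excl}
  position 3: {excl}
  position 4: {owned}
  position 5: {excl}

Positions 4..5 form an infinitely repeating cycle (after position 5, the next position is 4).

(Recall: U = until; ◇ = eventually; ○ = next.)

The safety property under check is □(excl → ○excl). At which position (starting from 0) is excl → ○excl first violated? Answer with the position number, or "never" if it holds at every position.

Check excl → ○excl at each position in order: 0 ✓, 1 ✓, 2 ✓.
At position 3 the labels are {excl} and the next position 4 has {owned}, so excl → ○excl is false there. This is the first violation.

3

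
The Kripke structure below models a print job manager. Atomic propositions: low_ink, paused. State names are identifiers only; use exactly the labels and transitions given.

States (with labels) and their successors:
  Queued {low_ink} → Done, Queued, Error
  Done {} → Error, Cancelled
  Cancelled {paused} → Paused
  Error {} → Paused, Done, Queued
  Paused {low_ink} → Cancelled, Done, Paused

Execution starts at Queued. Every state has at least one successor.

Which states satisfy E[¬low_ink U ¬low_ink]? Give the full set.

{Done, Cancelled, Error}

States satisfying ¬low_ink: {Done, Cancelled, Error}.
States satisfying E[¬low_ink U ¬low_ink]: {Done, Cancelled, Error}.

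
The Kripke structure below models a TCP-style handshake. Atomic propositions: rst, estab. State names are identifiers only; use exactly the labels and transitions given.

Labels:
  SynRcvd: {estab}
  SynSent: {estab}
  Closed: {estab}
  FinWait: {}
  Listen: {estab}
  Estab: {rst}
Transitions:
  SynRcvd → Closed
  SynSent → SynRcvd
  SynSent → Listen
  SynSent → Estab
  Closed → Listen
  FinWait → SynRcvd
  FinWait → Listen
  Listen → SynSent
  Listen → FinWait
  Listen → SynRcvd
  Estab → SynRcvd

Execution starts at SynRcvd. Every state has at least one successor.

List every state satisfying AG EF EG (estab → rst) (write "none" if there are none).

none

States satisfying EF EG (estab → rst): ∅.
States satisfying AG EF EG (estab → rst): ∅.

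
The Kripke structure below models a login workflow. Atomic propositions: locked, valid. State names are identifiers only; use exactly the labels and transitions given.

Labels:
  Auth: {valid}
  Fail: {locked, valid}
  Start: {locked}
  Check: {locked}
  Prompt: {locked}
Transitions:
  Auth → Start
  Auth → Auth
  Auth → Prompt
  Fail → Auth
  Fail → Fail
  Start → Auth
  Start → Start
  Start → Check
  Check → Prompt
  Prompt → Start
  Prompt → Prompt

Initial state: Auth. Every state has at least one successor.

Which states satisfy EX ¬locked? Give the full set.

States satisfying ¬locked: {Auth}.
States satisfying EX ¬locked: {Auth, Fail, Start}.

{Auth, Fail, Start}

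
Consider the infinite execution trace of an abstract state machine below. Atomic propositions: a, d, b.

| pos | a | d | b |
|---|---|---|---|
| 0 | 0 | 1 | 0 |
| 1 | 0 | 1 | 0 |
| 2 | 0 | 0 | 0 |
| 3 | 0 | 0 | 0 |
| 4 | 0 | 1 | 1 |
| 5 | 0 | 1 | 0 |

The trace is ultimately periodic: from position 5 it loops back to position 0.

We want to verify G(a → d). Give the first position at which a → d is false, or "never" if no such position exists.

never

a → d holds at every position 0..5, and those are all the positions the trace ever visits, so the invariant G(a → d) is never violated.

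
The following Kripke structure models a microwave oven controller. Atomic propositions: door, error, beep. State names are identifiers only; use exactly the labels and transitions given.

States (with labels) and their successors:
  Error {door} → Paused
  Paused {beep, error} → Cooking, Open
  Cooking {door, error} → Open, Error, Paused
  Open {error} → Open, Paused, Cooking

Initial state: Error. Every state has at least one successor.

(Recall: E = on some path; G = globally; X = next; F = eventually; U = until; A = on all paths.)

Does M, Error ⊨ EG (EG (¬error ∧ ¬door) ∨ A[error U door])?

States satisfying EG (¬error ∧ ¬door) ∨ A[error U door]: {Error, Cooking}.
States satisfying EG (EG (¬error ∧ ¬door) ∨ A[error U door]): ∅.
No suitable path/successor from Error witnesses the formula.
Error ∉ Sat(EG (EG (¬error ∧ ¬door) ∨ A[error U door])).

Does not hold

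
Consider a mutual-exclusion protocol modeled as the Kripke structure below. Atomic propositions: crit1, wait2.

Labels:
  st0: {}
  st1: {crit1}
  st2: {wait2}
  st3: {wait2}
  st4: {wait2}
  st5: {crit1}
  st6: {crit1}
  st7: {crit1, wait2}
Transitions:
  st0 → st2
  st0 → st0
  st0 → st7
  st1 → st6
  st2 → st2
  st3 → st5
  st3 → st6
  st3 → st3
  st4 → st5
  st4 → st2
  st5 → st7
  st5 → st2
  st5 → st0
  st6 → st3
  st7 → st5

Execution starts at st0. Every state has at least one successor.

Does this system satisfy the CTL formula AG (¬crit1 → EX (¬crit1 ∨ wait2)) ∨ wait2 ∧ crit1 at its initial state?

States satisfying ¬crit1 → EX (¬crit1 ∨ wait2): {st0, st1, st2, st3, st4, st5, st6, st7}.
States satisfying AG (¬crit1 → EX (¬crit1 ∨ wait2)): {st0, st1, st2, st3, st4, st5, st6, st7}.
States satisfying wait2 ∧ crit1: {st7}.
States satisfying AG (¬crit1 → EX (¬crit1 ∨ wait2)) ∨ wait2 ∧ crit1: {st0, st1, st2, st3, st4, st5, st6, st7}.
st0 ∈ Sat(AG (¬crit1 → EX (¬crit1 ∨ wait2)) ∨ wait2 ∧ crit1).

Holds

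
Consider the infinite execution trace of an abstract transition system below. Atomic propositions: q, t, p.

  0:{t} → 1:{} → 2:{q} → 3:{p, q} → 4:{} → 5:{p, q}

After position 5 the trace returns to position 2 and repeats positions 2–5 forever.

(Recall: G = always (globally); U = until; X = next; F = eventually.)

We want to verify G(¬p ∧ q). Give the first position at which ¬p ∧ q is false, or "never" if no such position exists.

0

At position 0 the labels are {t}, so ¬p ∧ q is false there. This is the first violation.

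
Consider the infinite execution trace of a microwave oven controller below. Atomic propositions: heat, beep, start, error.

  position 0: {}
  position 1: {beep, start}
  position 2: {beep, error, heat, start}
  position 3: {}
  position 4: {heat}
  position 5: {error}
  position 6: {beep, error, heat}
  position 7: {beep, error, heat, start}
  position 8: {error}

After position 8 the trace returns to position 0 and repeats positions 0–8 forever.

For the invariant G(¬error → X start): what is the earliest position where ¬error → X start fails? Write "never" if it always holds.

Check ¬error → X start at each position in order: 0 ✓, 1 ✓, 2 ✓.
At position 3 the labels are {} and the next position 4 has {heat}, so ¬error → X start is false there. This is the first violation.

3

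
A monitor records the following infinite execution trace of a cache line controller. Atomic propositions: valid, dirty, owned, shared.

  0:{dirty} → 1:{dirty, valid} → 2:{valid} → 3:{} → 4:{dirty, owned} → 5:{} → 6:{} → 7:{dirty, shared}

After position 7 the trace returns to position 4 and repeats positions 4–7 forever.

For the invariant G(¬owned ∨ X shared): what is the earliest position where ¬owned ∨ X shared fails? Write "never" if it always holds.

4

Check ¬owned ∨ X shared at each position in order: 0 ✓, 1 ✓, 2 ✓, 3 ✓.
At position 4 the labels are {dirty, owned} and the next position 5 has {}, so ¬owned ∨ X shared is false there. This is the first violation.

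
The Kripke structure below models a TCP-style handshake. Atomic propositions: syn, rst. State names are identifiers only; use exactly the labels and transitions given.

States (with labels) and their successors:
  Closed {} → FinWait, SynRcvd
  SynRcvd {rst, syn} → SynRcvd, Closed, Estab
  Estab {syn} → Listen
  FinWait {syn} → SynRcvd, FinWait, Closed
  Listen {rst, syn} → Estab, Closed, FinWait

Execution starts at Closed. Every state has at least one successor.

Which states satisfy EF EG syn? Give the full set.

{Closed, SynRcvd, Estab, FinWait, Listen}

States satisfying EG syn: {SynRcvd, Estab, FinWait, Listen}.
States satisfying EF EG syn: {Closed, SynRcvd, Estab, FinWait, Listen}.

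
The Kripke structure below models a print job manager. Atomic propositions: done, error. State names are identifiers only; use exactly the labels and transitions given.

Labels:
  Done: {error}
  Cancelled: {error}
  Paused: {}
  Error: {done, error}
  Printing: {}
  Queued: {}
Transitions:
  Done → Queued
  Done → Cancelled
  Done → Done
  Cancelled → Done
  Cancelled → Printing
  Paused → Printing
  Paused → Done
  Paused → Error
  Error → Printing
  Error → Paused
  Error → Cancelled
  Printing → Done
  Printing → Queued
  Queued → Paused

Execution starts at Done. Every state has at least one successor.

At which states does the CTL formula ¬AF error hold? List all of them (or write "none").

{Paused, Printing, Queued}

States satisfying error: {Done, Cancelled, Error}.
States satisfying AF error: {Done, Cancelled, Error}.
States satisfying ¬AF error: {Paused, Printing, Queued}.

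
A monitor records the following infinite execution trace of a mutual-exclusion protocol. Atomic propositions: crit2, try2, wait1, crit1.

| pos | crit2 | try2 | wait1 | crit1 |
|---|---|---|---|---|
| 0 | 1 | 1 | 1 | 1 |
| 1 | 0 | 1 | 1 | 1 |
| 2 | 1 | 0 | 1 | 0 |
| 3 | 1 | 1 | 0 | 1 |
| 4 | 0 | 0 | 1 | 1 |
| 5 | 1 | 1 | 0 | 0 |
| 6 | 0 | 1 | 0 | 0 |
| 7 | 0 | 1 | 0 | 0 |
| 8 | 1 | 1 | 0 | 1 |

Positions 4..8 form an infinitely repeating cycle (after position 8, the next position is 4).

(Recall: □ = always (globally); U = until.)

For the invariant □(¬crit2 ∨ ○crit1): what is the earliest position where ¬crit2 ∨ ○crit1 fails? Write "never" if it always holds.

5

Check ¬crit2 ∨ ○crit1 at each position in order: 0 ✓, 1 ✓, 2 ✓, 3 ✓, 4 ✓.
At position 5 the labels are {crit2, try2} and the next position 6 has {try2}, so ¬crit2 ∨ ○crit1 is false there. This is the first violation.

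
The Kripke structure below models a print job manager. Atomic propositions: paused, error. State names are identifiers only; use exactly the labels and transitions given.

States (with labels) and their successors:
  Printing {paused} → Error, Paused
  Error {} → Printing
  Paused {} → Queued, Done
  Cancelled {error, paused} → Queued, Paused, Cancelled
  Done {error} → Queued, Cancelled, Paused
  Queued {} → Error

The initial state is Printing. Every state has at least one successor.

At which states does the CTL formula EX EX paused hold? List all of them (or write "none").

{Printing, Paused, Cancelled, Done, Queued}

States satisfying EX paused: {Error, Cancelled, Done}.
States satisfying EX EX paused: {Printing, Paused, Cancelled, Done, Queued}.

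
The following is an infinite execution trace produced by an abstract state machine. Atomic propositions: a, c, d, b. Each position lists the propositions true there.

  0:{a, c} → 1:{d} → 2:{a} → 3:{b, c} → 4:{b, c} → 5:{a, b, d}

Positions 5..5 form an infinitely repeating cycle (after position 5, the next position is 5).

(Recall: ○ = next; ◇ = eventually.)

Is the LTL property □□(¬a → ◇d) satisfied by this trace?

□(¬a → ◇d) holds at every position 0..5, and those are all positions ever visited, so □□(¬a → ◇d) holds.

Satisfied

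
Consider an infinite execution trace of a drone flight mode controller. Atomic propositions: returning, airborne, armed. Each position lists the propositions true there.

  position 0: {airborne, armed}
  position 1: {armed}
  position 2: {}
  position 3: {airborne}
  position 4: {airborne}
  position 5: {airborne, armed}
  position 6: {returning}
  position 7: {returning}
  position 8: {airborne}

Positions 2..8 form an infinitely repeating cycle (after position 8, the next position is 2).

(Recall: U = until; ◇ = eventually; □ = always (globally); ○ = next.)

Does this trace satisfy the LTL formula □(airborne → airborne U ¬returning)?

airborne → airborne U ¬returning holds at every position 0..8, and those are all positions ever visited, so □(airborne → airborne U ¬returning) holds.
Positions where airborne holds: 0, 3, 4, 5, 8.
Check airborne U ¬returning at each: 0→ok, 3→ok, 4→ok, 5→ok, 8→ok.

Holds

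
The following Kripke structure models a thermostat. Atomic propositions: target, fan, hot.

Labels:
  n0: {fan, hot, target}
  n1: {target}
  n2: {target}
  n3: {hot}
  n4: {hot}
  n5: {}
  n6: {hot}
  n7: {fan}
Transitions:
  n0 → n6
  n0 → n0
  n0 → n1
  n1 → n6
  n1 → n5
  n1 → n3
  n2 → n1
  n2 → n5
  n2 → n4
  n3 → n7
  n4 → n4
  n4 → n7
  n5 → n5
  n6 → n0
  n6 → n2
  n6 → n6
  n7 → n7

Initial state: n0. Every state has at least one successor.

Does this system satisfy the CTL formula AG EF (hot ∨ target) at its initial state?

No

States satisfying EF (hot ∨ target): {n0, n1, n2, n3, n4, n6}.
States satisfying AG EF (hot ∨ target): ∅.
n5 is reachable from n0 and violates EF (hot ∨ target), so AG fails at n0.
n0 ∉ Sat(AG EF (hot ∨ target)).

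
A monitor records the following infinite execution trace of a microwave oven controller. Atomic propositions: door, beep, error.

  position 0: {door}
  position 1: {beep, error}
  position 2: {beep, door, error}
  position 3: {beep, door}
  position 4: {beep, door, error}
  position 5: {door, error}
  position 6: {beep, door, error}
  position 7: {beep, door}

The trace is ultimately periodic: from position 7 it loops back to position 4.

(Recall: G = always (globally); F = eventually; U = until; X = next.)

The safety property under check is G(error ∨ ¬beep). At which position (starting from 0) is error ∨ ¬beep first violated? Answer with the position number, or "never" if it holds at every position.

Check error ∨ ¬beep at each position in order: 0 ✓, 1 ✓, 2 ✓.
At position 3 the labels are {beep, door}, so error ∨ ¬beep is false there. This is the first violation.

3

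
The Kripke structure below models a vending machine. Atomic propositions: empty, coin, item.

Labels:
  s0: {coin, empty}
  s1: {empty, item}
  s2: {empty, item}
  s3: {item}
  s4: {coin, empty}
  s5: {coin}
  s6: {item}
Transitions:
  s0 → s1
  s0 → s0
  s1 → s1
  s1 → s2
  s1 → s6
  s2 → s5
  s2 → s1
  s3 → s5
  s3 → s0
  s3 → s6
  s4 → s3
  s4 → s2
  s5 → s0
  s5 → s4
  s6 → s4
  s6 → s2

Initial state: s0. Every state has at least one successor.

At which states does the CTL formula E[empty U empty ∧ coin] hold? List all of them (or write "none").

States satisfying empty: {s0, s1, s2, s4}.
States satisfying empty ∧ coin: {s0, s4}.
States satisfying E[empty U empty ∧ coin]: {s0, s4}.

{s0, s4}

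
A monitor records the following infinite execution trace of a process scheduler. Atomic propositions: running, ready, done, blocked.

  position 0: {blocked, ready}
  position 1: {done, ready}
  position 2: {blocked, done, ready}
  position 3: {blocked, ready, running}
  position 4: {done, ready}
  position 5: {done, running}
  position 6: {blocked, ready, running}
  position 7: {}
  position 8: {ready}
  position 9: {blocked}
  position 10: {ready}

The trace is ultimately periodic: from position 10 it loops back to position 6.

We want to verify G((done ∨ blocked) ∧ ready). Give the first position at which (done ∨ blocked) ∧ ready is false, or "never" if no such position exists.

5

Check (done ∨ blocked) ∧ ready at each position in order: 0 ✓, 1 ✓, 2 ✓, 3 ✓, 4 ✓.
At position 5 the labels are {done, running}, so (done ∨ blocked) ∧ ready is false there. This is the first violation.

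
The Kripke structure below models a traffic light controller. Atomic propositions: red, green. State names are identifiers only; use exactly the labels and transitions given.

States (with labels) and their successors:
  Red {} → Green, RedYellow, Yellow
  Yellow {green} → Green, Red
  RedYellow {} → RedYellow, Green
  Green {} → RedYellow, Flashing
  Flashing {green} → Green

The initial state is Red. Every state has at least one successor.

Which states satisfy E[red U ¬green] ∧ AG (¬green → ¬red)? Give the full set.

States satisfying red: ∅.
States satisfying ¬green: {Red, RedYellow, Green}.
States satisfying E[red U ¬green]: {Red, RedYellow, Green}.
States satisfying ¬green → ¬red: {Red, Yellow, RedYellow, Green, Flashing}.
States satisfying AG (¬green → ¬red): {Red, Yellow, RedYellow, Green, Flashing}.
States satisfying E[red U ¬green] ∧ AG (¬green → ¬red): {Red, RedYellow, Green}.

{Red, RedYellow, Green}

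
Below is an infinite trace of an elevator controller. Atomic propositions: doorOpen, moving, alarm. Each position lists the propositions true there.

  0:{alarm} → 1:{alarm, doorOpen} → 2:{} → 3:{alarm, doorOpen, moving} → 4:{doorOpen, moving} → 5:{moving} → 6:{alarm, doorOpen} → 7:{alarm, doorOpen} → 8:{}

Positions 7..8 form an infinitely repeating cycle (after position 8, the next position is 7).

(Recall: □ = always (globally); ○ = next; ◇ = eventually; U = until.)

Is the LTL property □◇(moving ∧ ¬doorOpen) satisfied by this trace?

◇(moving ∧ ¬doorOpen) must hold at every position from 0 onward. It fails at position 6, so □◇(moving ∧ ¬doorOpen) is false.

Does not hold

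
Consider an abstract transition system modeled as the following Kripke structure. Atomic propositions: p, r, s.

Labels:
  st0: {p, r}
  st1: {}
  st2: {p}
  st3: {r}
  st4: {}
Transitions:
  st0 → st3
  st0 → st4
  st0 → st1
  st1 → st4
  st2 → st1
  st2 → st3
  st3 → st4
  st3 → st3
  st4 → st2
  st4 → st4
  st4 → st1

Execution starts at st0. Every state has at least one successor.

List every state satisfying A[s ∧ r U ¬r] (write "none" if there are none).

{st1, st2, st4}

States satisfying s ∧ r: ∅.
States satisfying ¬r: {st1, st2, st4}.
States satisfying A[s ∧ r U ¬r]: {st1, st2, st4}.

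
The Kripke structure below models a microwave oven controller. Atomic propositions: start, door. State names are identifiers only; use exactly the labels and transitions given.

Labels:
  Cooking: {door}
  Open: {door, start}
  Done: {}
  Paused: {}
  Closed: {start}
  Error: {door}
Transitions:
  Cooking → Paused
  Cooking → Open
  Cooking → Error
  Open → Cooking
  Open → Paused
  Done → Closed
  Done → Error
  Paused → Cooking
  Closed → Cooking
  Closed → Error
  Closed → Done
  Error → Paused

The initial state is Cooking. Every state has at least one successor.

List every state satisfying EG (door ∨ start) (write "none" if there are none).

{Cooking, Open, Closed}

States satisfying door ∨ start: {Cooking, Open, Closed, Error}.
States satisfying EG (door ∨ start): {Cooking, Open, Closed}.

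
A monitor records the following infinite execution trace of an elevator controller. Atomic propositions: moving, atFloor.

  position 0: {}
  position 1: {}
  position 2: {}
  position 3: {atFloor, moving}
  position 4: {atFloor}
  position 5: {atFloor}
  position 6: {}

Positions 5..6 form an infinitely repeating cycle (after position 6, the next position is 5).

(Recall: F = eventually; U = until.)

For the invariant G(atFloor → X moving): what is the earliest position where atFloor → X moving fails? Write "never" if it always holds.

Check atFloor → X moving at each position in order: 0 ✓, 1 ✓, 2 ✓.
At position 3 the labels are {atFloor, moving} and the next position 4 has {atFloor}, so atFloor → X moving is false there. This is the first violation.

3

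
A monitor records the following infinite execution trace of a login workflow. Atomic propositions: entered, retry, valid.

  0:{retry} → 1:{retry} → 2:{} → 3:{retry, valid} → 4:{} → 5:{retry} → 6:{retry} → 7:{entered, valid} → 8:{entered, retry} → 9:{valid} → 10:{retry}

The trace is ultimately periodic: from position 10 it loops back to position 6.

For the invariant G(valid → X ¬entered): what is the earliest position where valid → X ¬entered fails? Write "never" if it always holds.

7

Check valid → X ¬entered at each position in order: 0 ✓, 1 ✓, 2 ✓, 3 ✓, 4 ✓, 5 ✓, 6 ✓.
At position 7 the labels are {entered, valid} and the next position 8 has {entered, retry}, so valid → X ¬entered is false there. This is the first violation.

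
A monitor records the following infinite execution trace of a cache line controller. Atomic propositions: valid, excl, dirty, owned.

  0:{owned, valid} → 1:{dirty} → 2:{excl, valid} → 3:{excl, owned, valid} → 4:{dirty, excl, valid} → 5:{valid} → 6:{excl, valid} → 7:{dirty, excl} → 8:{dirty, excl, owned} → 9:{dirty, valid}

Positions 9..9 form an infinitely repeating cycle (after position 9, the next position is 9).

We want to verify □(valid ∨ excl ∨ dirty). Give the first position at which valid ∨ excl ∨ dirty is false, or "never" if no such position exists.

valid ∨ excl ∨ dirty holds at every position 0..9, and those are all the positions the trace ever visits, so the invariant □(valid ∨ excl ∨ dirty) is never violated.

never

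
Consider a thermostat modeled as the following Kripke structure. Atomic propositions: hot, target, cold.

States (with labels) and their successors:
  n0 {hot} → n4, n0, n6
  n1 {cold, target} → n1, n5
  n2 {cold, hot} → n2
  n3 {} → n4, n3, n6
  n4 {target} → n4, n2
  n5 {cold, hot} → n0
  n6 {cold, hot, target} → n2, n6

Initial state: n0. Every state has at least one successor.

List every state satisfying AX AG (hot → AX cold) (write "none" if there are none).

States satisfying AG (hot → AX cold): {n2, n3, n4, n6}.
States satisfying AX AG (hot → AX cold): {n2, n3, n4, n6}.

{n2, n3, n4, n6}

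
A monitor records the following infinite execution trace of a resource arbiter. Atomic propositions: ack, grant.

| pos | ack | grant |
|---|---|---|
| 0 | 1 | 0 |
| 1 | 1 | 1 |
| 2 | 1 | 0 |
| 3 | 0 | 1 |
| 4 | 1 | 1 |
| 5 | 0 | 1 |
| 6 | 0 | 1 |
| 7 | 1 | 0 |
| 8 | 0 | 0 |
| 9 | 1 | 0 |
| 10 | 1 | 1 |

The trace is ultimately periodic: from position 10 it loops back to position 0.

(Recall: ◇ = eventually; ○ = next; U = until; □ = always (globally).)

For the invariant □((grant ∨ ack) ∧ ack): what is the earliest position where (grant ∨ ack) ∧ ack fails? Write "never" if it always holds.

Check (grant ∨ ack) ∧ ack at each position in order: 0 ✓, 1 ✓, 2 ✓.
At position 3 the labels are {grant}, so (grant ∨ ack) ∧ ack is false there. This is the first violation.

3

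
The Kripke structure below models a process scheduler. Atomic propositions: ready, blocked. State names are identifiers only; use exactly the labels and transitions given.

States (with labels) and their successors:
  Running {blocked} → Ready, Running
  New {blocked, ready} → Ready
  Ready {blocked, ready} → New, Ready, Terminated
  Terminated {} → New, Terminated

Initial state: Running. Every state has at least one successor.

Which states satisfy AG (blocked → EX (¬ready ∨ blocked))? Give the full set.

{Running, New, Ready, Terminated}

States satisfying blocked → EX (¬ready ∨ blocked): {Running, New, Ready, Terminated}.
States satisfying AG (blocked → EX (¬ready ∨ blocked)): {Running, New, Ready, Terminated}.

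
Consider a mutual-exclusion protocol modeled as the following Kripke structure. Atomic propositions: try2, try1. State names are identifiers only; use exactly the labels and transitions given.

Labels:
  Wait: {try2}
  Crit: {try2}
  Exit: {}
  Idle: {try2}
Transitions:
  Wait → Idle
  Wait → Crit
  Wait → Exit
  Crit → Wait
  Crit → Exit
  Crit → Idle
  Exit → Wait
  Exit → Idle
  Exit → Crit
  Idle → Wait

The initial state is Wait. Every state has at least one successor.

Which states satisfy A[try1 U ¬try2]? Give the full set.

States satisfying try1: ∅.
States satisfying ¬try2: {Exit}.
States satisfying A[try1 U ¬try2]: {Exit}.

{Exit}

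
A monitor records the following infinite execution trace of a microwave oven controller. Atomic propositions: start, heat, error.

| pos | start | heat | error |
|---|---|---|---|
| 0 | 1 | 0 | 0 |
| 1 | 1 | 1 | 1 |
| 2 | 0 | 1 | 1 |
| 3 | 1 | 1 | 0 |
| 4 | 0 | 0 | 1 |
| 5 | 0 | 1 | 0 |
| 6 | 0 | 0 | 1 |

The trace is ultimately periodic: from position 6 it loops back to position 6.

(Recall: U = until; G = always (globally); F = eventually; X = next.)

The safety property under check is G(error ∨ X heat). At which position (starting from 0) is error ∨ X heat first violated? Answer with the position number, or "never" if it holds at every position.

Check error ∨ X heat at each position in order: 0 ✓, 1 ✓, 2 ✓.
At position 3 the labels are {heat, start} and the next position 4 has {error}, so error ∨ X heat is false there. This is the first violation.

3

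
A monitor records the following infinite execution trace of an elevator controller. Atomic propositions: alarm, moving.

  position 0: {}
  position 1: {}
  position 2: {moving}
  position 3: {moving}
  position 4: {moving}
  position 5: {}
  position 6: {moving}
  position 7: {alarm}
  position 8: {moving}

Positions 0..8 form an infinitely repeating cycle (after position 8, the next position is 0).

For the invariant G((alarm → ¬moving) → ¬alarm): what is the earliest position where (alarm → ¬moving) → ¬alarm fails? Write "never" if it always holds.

Check (alarm → ¬moving) → ¬alarm at each position in order: 0 ✓, 1 ✓, 2 ✓, 3 ✓, 4 ✓, 5 ✓, 6 ✓.
At position 7 the labels are {alarm}, so (alarm → ¬moving) → ¬alarm is false there. This is the first violation.

7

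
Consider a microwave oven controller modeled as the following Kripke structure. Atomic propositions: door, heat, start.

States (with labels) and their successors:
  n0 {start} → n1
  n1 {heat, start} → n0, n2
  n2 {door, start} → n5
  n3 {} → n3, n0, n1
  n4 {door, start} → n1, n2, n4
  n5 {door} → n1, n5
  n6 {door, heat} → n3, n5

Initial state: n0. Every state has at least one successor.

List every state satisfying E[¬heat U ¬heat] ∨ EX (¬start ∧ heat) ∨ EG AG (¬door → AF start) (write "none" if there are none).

States satisfying ¬heat: {n0, n2, n3, n4, n5}.
States satisfying E[¬heat U ¬heat]: {n0, n2, n3, n4, n5}.
States satisfying ¬start ∧ heat: {n6}.
States satisfying EX (¬start ∧ heat): ∅.
States satisfying E[¬heat U ¬heat] ∨ EX (¬start ∧ heat): {n0, n2, n3, n4, n5}.
States satisfying AG (¬door → AF start): {n0, n1, n2, n4, n5}.
States satisfying EG AG (¬door → AF start): {n0, n1, n2, n4, n5}.
States satisfying E[¬heat U ¬heat] ∨ EX (¬start ∧ heat) ∨ EG AG (¬door → AF start): {n0, n1, n2, n3, n4, n5}.

{n0, n1, n2, n3, n4, n5}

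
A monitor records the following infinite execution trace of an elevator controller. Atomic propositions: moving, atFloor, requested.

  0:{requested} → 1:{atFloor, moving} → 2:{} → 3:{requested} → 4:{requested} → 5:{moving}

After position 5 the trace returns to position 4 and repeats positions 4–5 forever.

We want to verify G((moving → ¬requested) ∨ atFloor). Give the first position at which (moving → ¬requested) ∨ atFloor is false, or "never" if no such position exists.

(moving → ¬requested) ∨ atFloor holds at every position 0..5, and those are all the positions the trace ever visits, so the invariant G((moving → ¬requested) ∨ atFloor) is never violated.

never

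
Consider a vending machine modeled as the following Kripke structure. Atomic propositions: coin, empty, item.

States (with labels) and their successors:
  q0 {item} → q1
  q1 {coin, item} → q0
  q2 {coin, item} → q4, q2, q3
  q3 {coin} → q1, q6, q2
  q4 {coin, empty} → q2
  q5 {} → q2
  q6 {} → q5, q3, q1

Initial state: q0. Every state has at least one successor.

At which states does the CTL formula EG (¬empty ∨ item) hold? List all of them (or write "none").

States satisfying ¬empty ∨ item: {q0, q1, q2, q3, q5, q6}.
States satisfying EG (¬empty ∨ item): {q0, q1, q2, q3, q5, q6}.

{q0, q1, q2, q3, q5, q6}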